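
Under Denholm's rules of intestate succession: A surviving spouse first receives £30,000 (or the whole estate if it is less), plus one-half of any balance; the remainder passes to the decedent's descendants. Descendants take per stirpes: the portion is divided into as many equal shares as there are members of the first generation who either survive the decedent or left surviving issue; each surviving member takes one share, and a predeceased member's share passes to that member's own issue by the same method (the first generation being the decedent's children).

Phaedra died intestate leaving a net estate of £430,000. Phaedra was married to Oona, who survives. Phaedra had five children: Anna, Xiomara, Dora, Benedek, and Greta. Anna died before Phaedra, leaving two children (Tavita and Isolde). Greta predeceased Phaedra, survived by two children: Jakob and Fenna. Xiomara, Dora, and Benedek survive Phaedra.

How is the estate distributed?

Oona first takes £30,000, leaving a balance of £400,000. Oona then takes one-half of the balance (£200,000), for a total of £230,000. The remaining £200,000 passes to the descendants.
The descendants' portion (£200,000) is divided into 5 shares of £40,000: Xiomara, Dora, and Benedek each take £40,000; Anna's £40,000 share passes to Anna's issue; Greta's £40,000 share passes to Greta's issue.
Anna's share (£40,000) is divided into 2 shares of £20,000: Tavita and Isolde each take £20,000.
Greta's share (£40,000) is divided into 2 shares of £20,000: Jakob and Fenna each take £20,000.

Oona: £230,000; Tavita: £20,000; Isolde: £20,000; Xiomara: £40,000; Dora: £40,000; Benedek: £40,000; Jakob: £20,000; Fenna: £20,000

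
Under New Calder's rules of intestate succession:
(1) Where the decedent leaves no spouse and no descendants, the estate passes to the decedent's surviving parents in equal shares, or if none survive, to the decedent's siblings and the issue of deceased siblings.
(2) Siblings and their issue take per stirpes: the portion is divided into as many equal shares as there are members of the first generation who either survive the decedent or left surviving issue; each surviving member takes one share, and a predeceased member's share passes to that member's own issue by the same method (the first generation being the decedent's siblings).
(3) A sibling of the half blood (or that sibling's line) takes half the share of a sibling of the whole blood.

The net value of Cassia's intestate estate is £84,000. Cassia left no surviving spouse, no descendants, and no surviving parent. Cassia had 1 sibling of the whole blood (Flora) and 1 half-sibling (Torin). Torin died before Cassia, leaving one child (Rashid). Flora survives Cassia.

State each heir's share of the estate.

The entire £84,000 passes to the siblings and their issue.
Counting each half-blood sibling's line as half a unit, there are 3/2 units in £84,000, so one unit is £56,000. Whole-blood lines (Flora) take £56,000 each; half-blood lines (Torin) take £28,000 each.
Torin's share (£28,000) passes entirely to Rashid.

Rashid: £28,000; Flora: £56,000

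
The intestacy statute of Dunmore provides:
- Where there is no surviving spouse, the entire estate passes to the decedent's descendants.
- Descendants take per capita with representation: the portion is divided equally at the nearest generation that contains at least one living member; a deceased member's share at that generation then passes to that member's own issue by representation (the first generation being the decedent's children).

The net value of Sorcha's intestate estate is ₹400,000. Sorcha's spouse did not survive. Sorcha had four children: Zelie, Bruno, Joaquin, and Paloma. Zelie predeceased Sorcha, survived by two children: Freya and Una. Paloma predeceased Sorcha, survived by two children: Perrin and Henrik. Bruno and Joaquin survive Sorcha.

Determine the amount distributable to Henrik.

The entire ₹400,000 passes to the descendants.
That amount (₹400,000) is divided into 4 shares of ₹100,000: Bruno and Joaquin each take ₹100,000; Zelie's ₹100,000 share passes to Zelie's issue; Paloma's ₹100,000 share passes to Paloma's issue.
Zelie's share (₹100,000) is divided into 2 shares of ₹50,000: Freya and Una each take ₹50,000.
Paloma's share (₹100,000) is divided into 2 shares of ₹50,000: Perrin and Henrik each take ₹50,000.

Henrik receives ₹50,000.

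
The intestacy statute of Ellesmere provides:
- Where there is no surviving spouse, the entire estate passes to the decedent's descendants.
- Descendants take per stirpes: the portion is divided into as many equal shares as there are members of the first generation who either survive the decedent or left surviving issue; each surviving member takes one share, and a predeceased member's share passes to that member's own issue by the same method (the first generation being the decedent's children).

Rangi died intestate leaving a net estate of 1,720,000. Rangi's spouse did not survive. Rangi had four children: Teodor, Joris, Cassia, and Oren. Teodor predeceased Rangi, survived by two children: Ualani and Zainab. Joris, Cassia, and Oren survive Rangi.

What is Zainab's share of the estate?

The entire 1,720,000 passes to the descendants.
That amount (1,720,000) is divided into 4 shares of 430,000: Joris, Cassia, and Oren each take 430,000; Teodor's 430,000 share passes to Teodor's issue.
Teodor's share (430,000) is divided into 2 shares of 215,000: Ualani and Zainab each take 215,000.

Zainab receives 215,000.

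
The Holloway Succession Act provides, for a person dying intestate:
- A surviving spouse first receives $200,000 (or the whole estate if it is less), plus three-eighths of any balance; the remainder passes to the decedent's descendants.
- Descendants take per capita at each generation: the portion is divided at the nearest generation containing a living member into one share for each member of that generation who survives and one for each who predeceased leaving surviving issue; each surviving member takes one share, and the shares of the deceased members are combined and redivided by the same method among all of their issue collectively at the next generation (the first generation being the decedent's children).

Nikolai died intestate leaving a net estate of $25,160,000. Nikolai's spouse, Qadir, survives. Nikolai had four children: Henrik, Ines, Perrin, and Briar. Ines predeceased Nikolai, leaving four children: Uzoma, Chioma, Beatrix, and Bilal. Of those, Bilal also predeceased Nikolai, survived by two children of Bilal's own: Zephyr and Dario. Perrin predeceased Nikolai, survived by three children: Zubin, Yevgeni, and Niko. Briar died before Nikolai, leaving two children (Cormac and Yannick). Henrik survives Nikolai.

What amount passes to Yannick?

Yannick receives $1,300,000.

Qadir first takes $200,000, leaving a balance of $24,960,000. Qadir then takes three-eighths of the balance ($9,360,000), for a total of $9,560,000. The remaining $15,600,000 passes to the descendants.
The descendants' portion ($15,600,000) is divided at the children's generation into 4 shares of $3,900,000. Henrik takes $3,900,000. The 3 shares of the deceased (Ines, Perrin, and Briar) are combined into a pool of $11,700,000.
That pool ($11,700,000) is divided at the grandchildren's generation into 9 shares of $1,300,000. Uzoma, Chioma, Beatrix, Zubin, Yevgeni, Niko, Cormac, and Yannick each take $1,300,000. The remaining share for the deceased Bilal ($1,300,000) is carried to the next generation.
That pool ($1,300,000) is divided at the great-grandchildren's generation equally among Zephyr and Dario: $650,000 each.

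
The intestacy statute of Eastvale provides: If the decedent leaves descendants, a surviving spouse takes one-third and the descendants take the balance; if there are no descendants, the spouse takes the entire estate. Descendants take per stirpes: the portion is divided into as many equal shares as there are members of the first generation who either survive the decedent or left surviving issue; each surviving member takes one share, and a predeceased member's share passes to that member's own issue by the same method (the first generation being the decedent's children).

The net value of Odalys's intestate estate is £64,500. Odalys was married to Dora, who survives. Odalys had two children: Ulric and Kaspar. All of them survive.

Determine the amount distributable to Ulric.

Dora takes one-third of £64,500 = £21,500. The remaining £43,000 passes to the descendants.
The descendants' portion (£43,000) is divided into 2 shares of £21,500: Ulric and Kaspar each take £21,500.

Ulric receives £21,500.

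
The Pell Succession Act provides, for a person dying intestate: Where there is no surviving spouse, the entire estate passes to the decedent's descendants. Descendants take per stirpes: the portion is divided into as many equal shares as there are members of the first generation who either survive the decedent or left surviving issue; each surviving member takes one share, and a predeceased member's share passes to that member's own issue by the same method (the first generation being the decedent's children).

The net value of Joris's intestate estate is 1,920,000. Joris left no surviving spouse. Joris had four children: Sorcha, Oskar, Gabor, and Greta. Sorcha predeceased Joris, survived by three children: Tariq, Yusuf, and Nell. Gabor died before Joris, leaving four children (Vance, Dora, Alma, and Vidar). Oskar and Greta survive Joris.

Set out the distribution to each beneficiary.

The entire 1,920,000 passes to the descendants.
That amount (1,920,000) is divided into 4 shares of 480,000: Oskar and Greta each take 480,000; Sorcha's 480,000 share passes to Sorcha's issue; Gabor's 480,000 share passes to Gabor's issue.
Sorcha's share (480,000) is divided into 3 shares of 160,000: Tariq, Yusuf, and Nell each take 160,000.
Gabor's share (480,000) is divided into 4 shares of 120,000: Vance, Dora, Alma, and Vidar each take 120,000.

Tariq: 160,000; Yusuf: 160,000; Nell: 160,000; Oskar: 480,000; Vance: 120,000; Dora: 120,000; Alma: 120,000; Vidar: 120,000; Greta: 480,000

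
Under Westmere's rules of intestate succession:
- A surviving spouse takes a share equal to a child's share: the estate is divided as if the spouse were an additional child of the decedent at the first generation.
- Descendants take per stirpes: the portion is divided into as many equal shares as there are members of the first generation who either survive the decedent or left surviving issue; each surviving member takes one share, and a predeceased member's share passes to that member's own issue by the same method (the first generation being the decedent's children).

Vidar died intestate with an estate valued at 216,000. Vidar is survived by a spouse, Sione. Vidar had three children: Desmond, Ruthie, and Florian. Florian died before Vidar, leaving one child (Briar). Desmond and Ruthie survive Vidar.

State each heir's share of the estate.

Sione: 54,000; Desmond: 54,000; Ruthie: 54,000; Briar: 54,000

The spouse counts as an additional share at the children's level, so there are 4 primary shares of 54,000. Sione takes one such share (54,000).
The children's combined portion (162,000) is divided into 3 shares of 54,000: Desmond and Ruthie each take 54,000; Florian's 54,000 share passes to Florian's issue.
Florian's share (54,000) passes entirely to Briar.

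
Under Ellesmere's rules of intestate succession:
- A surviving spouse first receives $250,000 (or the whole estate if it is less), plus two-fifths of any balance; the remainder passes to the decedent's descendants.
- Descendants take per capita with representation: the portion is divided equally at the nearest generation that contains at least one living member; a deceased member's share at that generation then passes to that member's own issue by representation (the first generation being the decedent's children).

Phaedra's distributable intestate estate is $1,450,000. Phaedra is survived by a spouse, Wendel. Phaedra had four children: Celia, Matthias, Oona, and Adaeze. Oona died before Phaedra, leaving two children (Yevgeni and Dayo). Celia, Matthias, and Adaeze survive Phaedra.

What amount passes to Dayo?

Dayo receives $90,000.

Wendel first takes $250,000, leaving a balance of $1,200,000. Wendel then takes two-fifths of the balance ($480,000), for a total of $730,000. The remaining $720,000 passes to the descendants.
The descendants' portion ($720,000) is divided into 4 shares of $180,000: Celia, Matthias, and Adaeze each take $180,000; Oona's $180,000 share passes to Oona's issue.
Oona's share ($180,000) is divided into 2 shares of $90,000: Yevgeni and Dayo each take $90,000.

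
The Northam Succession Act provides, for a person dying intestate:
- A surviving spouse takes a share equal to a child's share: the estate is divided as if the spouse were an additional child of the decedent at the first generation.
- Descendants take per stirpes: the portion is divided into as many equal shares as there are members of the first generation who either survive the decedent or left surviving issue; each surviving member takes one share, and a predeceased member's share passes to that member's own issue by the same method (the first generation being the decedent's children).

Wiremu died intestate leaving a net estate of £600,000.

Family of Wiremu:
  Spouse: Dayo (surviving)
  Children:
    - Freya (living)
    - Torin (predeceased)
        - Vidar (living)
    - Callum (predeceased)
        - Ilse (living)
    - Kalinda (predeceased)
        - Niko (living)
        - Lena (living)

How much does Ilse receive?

Ilse receives £120,000.

The spouse counts as an additional share at the children's level, so there are 5 primary shares of £120,000. Dayo takes one such share (£120,000).
The children's combined portion (£480,000) is divided into 4 shares of £120,000: Freya takes £120,000; Torin's £120,000 share passes to Torin's issue; Callum's £120,000 share passes to Callum's issue; Kalinda's £120,000 share passes to Kalinda's issue.
Torin's share (£120,000) passes entirely to Vidar.
Callum's share (£120,000) passes entirely to Ilse.
Kalinda's share (£120,000) is divided into 2 shares of £60,000: Niko and Lena each take £60,000.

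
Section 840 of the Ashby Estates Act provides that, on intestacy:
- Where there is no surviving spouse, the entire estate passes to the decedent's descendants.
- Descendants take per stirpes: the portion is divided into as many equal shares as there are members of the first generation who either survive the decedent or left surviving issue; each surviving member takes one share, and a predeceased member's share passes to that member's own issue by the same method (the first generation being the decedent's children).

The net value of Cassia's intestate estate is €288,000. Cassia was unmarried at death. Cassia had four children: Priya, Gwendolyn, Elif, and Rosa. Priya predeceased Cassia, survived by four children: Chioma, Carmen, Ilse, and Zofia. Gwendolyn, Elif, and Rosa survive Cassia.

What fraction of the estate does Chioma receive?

The entire €288,000 passes to the descendants.
That amount (€288,000) is divided into 4 shares of €72,000: Gwendolyn, Elif, and Rosa each take €72,000; Priya's €72,000 share passes to Priya's issue.
Priya's share (€72,000) is divided into 4 shares of €18,000: Chioma, Carmen, Ilse, and Zofia each take €18,000.

Chioma receives 1/16 of the estate.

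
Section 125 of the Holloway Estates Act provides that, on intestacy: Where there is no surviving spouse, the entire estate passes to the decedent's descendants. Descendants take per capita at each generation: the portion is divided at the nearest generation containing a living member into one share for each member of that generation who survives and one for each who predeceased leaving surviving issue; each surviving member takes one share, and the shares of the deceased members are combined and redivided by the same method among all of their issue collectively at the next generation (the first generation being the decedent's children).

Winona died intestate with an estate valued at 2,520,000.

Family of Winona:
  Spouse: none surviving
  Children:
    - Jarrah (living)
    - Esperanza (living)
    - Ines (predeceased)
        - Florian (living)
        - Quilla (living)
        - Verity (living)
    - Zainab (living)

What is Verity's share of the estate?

Verity receives 210,000.

The entire 2,520,000 passes to the descendants.
That amount (2,520,000) is divided at the children's generation into 4 shares of 630,000. Jarrah, Esperanza, and Zainab each take 630,000. The remaining share for the deceased Ines (630,000) is carried to the next generation.
That pool (630,000) is divided at the grandchildren's generation equally among Florian, Quilla, and Verity: 210,000 each.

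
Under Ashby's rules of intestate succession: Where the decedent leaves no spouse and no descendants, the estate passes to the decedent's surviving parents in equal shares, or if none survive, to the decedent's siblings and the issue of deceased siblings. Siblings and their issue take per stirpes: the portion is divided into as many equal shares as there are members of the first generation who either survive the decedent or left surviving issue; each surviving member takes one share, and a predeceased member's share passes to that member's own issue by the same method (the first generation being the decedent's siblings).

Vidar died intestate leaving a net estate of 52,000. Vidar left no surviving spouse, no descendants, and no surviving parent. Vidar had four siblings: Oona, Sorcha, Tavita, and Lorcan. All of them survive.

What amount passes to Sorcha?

Sorcha receives 13,000.

The entire 52,000 passes to the siblings and their issue.
That amount (52,000) is divided into 4 shares of 13,000: Oona, Sorcha, Tavita, and Lorcan each take 13,000.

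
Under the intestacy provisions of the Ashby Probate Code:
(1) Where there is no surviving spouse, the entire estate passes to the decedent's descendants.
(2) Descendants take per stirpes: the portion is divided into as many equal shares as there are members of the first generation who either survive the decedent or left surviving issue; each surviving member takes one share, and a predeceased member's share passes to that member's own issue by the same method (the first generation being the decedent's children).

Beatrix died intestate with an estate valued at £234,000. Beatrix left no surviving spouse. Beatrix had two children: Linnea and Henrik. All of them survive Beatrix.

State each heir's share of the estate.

The entire £234,000 passes to the descendants.
That amount (£234,000) is divided into 2 shares of £117,000: Linnea and Henrik each take £117,000.

Linnea: £117,000; Henrik: £117,000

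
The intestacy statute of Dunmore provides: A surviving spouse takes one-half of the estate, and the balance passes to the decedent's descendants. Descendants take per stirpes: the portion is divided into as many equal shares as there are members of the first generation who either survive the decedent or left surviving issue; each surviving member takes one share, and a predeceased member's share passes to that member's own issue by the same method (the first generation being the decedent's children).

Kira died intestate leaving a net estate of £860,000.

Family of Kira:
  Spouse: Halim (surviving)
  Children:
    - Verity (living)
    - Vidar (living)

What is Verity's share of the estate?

Halim takes one-half of £860,000 = £430,000. The remaining £430,000 passes to the descendants.
The descendants' portion (£430,000) is divided into 2 shares of £215,000: Verity and Vidar each take £215,000.

Verity receives £215,000.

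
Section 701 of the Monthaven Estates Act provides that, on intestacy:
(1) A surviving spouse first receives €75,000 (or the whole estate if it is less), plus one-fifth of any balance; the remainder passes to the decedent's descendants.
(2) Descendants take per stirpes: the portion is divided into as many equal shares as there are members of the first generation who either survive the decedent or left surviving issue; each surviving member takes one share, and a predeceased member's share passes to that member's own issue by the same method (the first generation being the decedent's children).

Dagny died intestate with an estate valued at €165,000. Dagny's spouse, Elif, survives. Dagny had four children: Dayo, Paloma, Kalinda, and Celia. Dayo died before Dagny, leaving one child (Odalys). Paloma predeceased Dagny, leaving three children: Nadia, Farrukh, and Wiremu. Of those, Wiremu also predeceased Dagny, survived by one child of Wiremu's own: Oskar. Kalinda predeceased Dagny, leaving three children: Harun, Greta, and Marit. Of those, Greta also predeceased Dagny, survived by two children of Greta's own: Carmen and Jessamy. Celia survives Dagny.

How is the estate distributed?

Elif: €93,000; Odalys: €18,000; Nadia: €6,000; Farrukh: €6,000; Oskar: €6,000; Harun: €6,000; Carmen: €3,000; Jessamy: €3,000; Marit: €6,000; Celia: €18,000

Elif first takes €75,000, leaving a balance of €90,000. Elif then takes one-fifth of the balance (€18,000), for a total of €93,000. The remaining €72,000 passes to the descendants.
The descendants' portion (€72,000) is divided into 4 shares of €18,000: Celia takes €18,000; Dayo's €18,000 share passes to Dayo's issue; Paloma's €18,000 share passes to Paloma's issue; Kalinda's €18,000 share passes to Kalinda's issue.
Dayo's share (€18,000) passes entirely to Odalys.
Paloma's share (€18,000) is divided into 3 shares of €6,000: Nadia and Farrukh each take €6,000; Wiremu's €6,000 share passes to Wiremu's issue.
Wiremu's share (€6,000) passes entirely to Oskar.
Kalinda's share (€18,000) is divided into 3 shares of €6,000: Harun and Marit each take €6,000; Greta's €6,000 share passes to Greta's issue.
Greta's share (€6,000) is divided into 2 shares of €3,000: Carmen and Jessamy each take €3,000.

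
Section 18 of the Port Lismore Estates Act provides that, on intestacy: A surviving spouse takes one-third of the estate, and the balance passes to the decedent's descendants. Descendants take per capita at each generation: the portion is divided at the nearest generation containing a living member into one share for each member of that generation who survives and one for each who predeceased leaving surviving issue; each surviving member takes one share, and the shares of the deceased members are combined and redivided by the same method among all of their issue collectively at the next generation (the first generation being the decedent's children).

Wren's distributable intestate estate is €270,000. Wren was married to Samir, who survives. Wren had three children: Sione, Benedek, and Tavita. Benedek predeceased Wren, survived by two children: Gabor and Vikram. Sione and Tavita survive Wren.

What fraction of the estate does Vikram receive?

Samir takes one-third of €270,000 = €90,000. The remaining €180,000 passes to the descendants.
The descendants' portion (€180,000) is divided at the children's generation into 3 shares of €60,000. Sione and Tavita each take €60,000. The remaining share for the deceased Benedek (€60,000) is carried to the next generation.
That pool (€60,000) is divided at the grandchildren's generation equally among Gabor and Vikram: €30,000 each.

Vikram receives 1/9 of the estate.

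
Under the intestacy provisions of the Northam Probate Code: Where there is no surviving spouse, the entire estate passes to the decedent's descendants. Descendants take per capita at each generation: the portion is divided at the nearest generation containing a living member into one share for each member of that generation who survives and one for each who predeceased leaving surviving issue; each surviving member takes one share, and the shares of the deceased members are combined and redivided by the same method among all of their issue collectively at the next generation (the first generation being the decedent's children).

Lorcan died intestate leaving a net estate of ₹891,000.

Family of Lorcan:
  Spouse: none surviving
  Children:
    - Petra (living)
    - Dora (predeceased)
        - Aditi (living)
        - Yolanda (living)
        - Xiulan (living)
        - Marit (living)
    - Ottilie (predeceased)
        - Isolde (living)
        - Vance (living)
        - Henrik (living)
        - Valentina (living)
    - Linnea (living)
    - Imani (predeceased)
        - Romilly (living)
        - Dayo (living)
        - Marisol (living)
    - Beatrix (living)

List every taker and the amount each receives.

Petra: ₹148,500; Aditi: ₹40,500; Yolanda: ₹40,500; Xiulan: ₹40,500; Marit: ₹40,500; Isolde: ₹40,500; Vance: ₹40,500; Henrik: ₹40,500; Valentina: ₹40,500; Linnea: ₹148,500; Romilly: ₹40,500; Dayo: ₹40,500; Marisol: ₹40,500; Beatrix: ₹148,500

The entire ₹891,000 passes to the descendants.
That amount (₹891,000) is divided at the children's generation into 6 shares of ₹148,500. Petra, Linnea, and Beatrix each take ₹148,500. The 3 shares of the deceased (Dora, Ottilie, and Imani) are combined into a pool of ₹445,500.
That pool (₹445,500) is divided at the grandchildren's generation equally among Aditi, Yolanda, Xiulan, Marit, Isolde, Vance, Henrik, Valentina, Romilly, Dayo, and Marisol: ₹40,500 each.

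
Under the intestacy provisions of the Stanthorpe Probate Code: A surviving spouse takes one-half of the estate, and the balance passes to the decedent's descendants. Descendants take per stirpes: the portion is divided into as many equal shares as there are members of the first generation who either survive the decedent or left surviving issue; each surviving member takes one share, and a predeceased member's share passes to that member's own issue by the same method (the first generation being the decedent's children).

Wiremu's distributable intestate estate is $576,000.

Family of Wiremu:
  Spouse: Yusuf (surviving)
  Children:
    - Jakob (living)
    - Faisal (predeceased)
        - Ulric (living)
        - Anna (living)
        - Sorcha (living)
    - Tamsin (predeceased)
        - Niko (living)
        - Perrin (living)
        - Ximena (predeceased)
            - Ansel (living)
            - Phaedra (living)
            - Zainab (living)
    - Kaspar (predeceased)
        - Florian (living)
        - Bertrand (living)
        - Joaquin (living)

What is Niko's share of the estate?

Niko receives $24,000.

Yusuf takes one-half of $576,000 = $288,000. The remaining $288,000 passes to the descendants.
The descendants' portion ($288,000) is divided into 4 shares of $72,000: Jakob takes $72,000; Faisal's $72,000 share passes to Faisal's issue; Tamsin's $72,000 share passes to Tamsin's issue; Kaspar's $72,000 share passes to Kaspar's issue.
Faisal's share ($72,000) is divided into 3 shares of $24,000: Ulric, Anna, and Sorcha each take $24,000.
Tamsin's share ($72,000) is divided into 3 shares of $24,000: Niko and Perrin each take $24,000; Ximena's $24,000 share passes to Ximena's issue.
Ximena's share ($24,000) is divided into 3 shares of $8,000: Ansel, Phaedra, and Zainab each take $8,000.
Kaspar's share ($72,000) is divided into 3 shares of $24,000: Florian, Bertrand, and Joaquin each take $24,000.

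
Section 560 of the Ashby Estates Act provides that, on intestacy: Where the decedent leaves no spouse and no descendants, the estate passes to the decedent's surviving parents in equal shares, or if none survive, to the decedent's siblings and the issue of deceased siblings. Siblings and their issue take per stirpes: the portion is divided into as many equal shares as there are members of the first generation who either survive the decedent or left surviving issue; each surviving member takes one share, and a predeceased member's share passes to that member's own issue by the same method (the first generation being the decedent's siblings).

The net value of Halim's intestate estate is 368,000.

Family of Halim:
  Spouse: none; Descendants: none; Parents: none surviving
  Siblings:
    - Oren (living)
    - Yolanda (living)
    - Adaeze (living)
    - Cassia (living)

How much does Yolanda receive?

The entire 368,000 passes to the siblings and their issue.
That amount (368,000) is divided into 4 shares of 92,000: Oren, Yolanda, Adaeze, and Cassia each take 92,000.

Yolanda receives 92,000.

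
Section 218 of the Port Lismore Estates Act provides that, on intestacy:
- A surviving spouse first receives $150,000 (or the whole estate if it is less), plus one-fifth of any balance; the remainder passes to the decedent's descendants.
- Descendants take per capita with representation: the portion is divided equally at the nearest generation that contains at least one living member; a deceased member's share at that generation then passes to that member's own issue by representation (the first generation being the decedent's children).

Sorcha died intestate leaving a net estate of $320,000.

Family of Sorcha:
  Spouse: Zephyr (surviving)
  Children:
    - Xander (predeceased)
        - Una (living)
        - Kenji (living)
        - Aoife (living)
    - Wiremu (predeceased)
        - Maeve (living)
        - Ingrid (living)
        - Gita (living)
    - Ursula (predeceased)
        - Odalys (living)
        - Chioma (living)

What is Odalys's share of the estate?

Odalys receives $17,000.

Zephyr first takes $150,000, leaving a balance of $170,000. Zephyr then takes one-fifth of the balance ($34,000), for a total of $184,000. The remaining $136,000 passes to the descendants.
No child survives, so the initial division is made at the grandchildren's generation.
The descendants' portion ($136,000) is divided into 8 shares of $17,000: Una, Kenji, Aoife, Maeve, Ingrid, Gita, Odalys, and Chioma each take $17,000.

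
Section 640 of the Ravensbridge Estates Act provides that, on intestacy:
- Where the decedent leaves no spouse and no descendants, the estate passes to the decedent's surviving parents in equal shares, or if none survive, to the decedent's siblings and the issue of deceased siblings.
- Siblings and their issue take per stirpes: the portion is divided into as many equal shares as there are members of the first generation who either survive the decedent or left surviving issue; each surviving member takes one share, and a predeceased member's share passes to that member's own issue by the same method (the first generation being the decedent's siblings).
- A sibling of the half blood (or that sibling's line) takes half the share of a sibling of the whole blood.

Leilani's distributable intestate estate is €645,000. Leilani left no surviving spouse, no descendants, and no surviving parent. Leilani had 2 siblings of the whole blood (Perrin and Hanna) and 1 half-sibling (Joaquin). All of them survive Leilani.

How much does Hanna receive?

Hanna receives €258,000.

The entire €645,000 passes to the siblings and their issue.
Counting each half-blood sibling's line as half a unit, there are 5/2 units in €645,000, so one unit is €258,000. Whole-blood lines (Perrin and Hanna) take €258,000 each; half-blood lines (Joaquin) take €129,000 each.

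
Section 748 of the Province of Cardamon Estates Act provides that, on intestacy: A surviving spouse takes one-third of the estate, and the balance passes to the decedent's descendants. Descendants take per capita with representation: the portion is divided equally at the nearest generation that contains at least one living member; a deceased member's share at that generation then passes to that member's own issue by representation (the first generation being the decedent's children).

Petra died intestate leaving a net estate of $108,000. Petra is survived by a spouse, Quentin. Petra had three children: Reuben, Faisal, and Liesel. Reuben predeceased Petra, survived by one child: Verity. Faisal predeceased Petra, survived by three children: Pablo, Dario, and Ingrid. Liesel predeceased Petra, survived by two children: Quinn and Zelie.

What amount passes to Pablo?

Pablo receives $12,000.

Quentin takes one-third of $108,000 = $36,000. The remaining $72,000 passes to the descendants.
No child survives, so the initial division is made at the grandchildren's generation.
The descendants' portion ($72,000) is divided into 6 shares of $12,000: Verity, Pablo, Dario, Ingrid, Quinn, and Zelie each take $12,000.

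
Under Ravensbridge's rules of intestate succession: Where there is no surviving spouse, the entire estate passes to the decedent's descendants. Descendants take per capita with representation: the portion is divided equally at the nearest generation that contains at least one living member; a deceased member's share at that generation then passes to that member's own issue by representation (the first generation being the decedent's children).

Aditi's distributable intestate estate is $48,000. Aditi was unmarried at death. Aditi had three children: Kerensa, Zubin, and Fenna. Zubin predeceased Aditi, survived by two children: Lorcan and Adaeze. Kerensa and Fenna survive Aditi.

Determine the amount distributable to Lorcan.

Lorcan receives $8,000.

The entire $48,000 passes to the descendants.
That amount ($48,000) is divided into 3 shares of $16,000: Kerensa and Fenna each take $16,000; Zubin's $16,000 share passes to Zubin's issue.
Zubin's share ($16,000) is divided into 2 shares of $8,000: Lorcan and Adaeze each take $8,000.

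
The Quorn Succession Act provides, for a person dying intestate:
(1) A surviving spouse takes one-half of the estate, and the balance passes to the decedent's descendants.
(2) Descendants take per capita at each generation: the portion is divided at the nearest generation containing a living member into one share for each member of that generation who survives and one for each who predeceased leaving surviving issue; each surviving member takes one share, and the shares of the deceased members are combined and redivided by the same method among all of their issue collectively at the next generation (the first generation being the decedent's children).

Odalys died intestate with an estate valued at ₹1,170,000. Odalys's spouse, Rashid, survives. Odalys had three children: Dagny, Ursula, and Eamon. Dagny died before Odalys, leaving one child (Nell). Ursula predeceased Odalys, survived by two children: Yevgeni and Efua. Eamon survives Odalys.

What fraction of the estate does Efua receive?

Rashid takes one-half of ₹1,170,000 = ₹585,000. The remaining ₹585,000 passes to the descendants.
The descendants' portion (₹585,000) is divided at the children's generation into 3 shares of ₹195,000. Eamon takes ₹195,000. The 2 shares of the deceased (Dagny and Ursula) are combined into a pool of ₹390,000.
That pool (₹390,000) is divided at the grandchildren's generation equally among Nell, Yevgeni, and Efua: ₹130,000 each.

Efua receives 1/9 of the estate.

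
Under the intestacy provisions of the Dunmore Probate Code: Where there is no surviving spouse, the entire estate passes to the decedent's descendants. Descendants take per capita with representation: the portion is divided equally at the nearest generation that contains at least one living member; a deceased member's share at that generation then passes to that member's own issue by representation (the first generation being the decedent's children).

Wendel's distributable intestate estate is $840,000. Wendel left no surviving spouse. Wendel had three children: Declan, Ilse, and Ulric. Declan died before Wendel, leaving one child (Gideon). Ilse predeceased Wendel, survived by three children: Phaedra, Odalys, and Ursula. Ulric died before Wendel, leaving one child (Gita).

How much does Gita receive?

Gita receives $168,000.

The entire $840,000 passes to the descendants.
No child survives, so the initial division is made at the grandchildren's generation.
That amount ($840,000) is divided into 5 shares of $168,000: Gideon, Phaedra, Odalys, Ursula, and Gita each take $168,000.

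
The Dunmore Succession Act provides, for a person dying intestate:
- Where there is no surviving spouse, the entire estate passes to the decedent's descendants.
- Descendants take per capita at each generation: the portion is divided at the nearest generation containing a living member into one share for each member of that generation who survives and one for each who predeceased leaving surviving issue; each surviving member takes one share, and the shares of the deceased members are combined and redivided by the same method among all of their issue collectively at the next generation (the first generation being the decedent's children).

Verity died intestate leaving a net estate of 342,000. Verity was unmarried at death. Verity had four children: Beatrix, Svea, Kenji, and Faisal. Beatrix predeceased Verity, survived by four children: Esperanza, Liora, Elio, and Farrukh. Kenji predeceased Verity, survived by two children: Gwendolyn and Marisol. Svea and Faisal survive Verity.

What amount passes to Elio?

Elio receives 28,500.

The entire 342,000 passes to the descendants.
That amount (342,000) is divided at the children's generation into 4 shares of 85,500. Svea and Faisal each take 85,500. The 2 shares of the deceased (Beatrix and Kenji) are combined into a pool of 171,000.
That pool (171,000) is divided at the grandchildren's generation equally among Esperanza, Liora, Elio, Farrukh, Gwendolyn, and Marisol: 28,500 each.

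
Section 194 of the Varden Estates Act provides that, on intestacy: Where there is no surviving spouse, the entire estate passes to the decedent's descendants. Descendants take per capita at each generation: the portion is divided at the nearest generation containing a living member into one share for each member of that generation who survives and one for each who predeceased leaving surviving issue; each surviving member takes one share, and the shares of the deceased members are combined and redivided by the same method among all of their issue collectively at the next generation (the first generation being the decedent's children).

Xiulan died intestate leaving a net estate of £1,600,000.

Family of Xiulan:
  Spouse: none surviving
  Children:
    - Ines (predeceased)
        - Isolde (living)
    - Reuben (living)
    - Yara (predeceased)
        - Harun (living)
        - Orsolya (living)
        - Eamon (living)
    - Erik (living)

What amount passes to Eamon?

Eamon receives £200,000.

The entire £1,600,000 passes to the descendants.
That amount (£1,600,000) is divided at the children's generation into 4 shares of £400,000. Reuben and Erik each take £400,000. The 2 shares of the deceased (Ines and Yara) are combined into a pool of £800,000.
That pool (£800,000) is divided at the grandchildren's generation equally among Isolde, Harun, Orsolya, and Eamon: £200,000 each.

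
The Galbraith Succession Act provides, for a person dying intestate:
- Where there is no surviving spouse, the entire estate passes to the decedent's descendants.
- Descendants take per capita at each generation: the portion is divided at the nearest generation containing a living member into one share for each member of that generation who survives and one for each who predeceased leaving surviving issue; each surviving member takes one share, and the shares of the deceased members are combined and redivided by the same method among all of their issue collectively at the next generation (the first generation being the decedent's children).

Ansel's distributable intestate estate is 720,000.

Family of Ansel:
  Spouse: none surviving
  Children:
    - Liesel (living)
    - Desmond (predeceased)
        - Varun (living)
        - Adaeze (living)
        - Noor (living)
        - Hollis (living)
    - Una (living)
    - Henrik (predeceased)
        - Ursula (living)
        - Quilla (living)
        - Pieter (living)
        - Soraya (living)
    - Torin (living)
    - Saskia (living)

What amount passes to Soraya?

Soraya receives 30,000.

The entire 720,000 passes to the descendants.
That amount (720,000) is divided at the children's generation into 6 shares of 120,000. Liesel, Una, Torin, and Saskia each take 120,000. The 2 shares of the deceased (Desmond and Henrik) are combined into a pool of 240,000.
That pool (240,000) is divided at the grandchildren's generation equally among Varun, Adaeze, Noor, Hollis, Ursula, Quilla, Pieter, and Soraya: 30,000 each.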